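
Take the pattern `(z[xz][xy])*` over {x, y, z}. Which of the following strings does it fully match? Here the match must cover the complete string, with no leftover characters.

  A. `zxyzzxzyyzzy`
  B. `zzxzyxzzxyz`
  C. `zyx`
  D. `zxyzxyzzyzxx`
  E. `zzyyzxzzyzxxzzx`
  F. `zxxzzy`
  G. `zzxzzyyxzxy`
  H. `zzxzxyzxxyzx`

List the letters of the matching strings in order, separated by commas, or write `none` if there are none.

A → no match
B → no match
C → no match
D → match
E → no match
F → match
G → no match
H → no match

D, F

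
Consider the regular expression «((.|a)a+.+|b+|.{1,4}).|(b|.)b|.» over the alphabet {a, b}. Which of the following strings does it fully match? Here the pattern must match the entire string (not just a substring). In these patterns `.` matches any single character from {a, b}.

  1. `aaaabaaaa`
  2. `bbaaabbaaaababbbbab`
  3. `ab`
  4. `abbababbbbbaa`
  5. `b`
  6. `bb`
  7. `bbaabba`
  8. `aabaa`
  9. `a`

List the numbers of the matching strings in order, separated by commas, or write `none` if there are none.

1 → match
2 → no match
3 → match
4 → no match
5 → match
6 → match
7 → no match
8 → match
9 → match

1, 3, 5, 6, 8, 9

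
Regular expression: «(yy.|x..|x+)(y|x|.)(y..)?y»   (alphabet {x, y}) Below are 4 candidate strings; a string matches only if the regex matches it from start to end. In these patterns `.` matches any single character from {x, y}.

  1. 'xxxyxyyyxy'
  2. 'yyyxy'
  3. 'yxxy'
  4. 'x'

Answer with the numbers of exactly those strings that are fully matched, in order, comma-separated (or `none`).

2

1. 'xxxyxyyyxy' → no match
2. 'yyyxy' → match
3. 'yxxy' → no match
4. 'x' → no match — must end with 'y'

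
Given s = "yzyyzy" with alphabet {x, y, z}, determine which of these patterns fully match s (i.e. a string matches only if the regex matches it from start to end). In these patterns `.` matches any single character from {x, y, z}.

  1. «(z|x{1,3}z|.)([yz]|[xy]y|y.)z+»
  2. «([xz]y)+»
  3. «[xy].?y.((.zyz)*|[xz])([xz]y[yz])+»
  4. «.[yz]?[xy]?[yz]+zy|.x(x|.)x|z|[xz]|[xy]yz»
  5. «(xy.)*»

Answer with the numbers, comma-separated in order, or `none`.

1 → no match — must end with "z"
2 → no match
3 → no match
4 → match
5 → no match

4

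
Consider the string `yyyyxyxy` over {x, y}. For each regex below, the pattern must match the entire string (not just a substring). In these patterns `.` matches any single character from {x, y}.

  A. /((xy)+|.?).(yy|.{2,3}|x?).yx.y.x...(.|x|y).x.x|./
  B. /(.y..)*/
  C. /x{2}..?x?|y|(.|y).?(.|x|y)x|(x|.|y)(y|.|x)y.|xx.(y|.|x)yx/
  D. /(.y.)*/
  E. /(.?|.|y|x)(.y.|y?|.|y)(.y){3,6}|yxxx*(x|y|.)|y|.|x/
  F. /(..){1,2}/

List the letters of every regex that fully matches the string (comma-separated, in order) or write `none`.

B, E

A → no match
B → match
C → no match
D → no match
E → match
F → no match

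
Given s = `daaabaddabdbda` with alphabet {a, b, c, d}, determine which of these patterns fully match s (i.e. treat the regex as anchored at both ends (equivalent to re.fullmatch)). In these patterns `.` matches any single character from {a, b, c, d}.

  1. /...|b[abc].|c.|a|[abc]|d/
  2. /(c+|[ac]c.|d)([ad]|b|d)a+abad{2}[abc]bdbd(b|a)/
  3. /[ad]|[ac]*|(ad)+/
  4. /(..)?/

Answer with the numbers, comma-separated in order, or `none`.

2

1 → no match
2 → match
3 → no match
4 → no match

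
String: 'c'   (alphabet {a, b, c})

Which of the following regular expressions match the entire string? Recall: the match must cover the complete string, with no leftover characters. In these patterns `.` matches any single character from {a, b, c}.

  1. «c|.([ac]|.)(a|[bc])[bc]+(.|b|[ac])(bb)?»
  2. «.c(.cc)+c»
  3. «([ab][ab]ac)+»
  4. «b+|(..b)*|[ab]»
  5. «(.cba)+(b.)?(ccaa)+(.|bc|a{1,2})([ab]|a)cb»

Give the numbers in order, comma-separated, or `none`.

1

1 → match
2 → no match — must end with 'ccc'
3 → no match — must end with 'ac'
4 → no match
5 → no match — must end with 'cb'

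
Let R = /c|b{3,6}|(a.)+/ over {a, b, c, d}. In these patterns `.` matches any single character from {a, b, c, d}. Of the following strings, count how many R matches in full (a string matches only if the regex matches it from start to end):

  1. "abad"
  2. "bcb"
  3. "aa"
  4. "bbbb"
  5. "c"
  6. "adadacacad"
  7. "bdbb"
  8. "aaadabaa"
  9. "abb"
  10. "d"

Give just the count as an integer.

6

1 → match
2 → no match
3 → match
4 → match
5 → match
6 → match
7 → no match
8 → match
9 → no match
10 → no match
Total matched: 6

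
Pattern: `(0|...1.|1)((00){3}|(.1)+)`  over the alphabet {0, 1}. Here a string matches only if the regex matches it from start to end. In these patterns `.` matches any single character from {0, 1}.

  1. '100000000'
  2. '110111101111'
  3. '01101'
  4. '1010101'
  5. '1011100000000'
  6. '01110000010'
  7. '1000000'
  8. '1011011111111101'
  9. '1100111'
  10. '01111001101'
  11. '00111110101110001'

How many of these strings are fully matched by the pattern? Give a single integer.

3

1 → no match
2 → no match
3 → match
4 → match
5 → no match
6 → no match
7 → match
8 → no match
9 → no match
10 → no match
11 → no match
Total matched: 3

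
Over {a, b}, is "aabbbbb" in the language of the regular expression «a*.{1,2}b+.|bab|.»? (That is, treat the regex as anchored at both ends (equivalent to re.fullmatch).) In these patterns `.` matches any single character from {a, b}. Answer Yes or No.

Yes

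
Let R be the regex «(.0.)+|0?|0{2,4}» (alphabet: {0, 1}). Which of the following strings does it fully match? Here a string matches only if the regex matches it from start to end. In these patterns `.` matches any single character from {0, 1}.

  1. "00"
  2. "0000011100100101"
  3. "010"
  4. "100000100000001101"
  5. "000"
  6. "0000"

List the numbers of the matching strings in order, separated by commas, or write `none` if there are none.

1, 4, 5, 6

1 → match
2 → no match
3 → no match
4 → match
5 → match
6 → match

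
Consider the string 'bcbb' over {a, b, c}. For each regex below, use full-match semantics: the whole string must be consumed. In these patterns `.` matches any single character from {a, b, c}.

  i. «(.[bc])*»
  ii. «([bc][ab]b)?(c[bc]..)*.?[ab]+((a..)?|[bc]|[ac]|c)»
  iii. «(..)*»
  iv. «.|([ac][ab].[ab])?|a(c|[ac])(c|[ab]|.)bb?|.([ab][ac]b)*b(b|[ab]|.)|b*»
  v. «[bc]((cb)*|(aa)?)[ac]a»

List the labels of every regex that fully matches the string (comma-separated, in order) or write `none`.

i → match
ii → no match
iii → match
iv → no match
v → no match — must end with 'a'

i, iii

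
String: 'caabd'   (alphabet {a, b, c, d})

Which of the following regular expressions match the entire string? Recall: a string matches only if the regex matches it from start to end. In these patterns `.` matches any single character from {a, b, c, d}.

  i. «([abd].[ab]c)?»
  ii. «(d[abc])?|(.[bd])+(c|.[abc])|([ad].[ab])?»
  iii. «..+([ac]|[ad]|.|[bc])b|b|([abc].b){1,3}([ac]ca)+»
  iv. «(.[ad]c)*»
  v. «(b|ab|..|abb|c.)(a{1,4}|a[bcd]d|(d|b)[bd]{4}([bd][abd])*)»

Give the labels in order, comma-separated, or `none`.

i → no match
ii → no match
iii → no match
iv → no match
v → match

v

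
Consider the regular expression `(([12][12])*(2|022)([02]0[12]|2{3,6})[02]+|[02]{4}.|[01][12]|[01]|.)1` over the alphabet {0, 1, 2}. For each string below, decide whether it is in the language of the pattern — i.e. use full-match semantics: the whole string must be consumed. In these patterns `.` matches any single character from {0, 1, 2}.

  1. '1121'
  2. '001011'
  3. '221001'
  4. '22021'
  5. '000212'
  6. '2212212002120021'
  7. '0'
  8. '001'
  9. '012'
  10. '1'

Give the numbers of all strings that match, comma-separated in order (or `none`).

1. '1121' → no match
2. '001011' → no match
3. '221001' → no match
4. '22021' → no match
5. '000212' → no match — must end with '1'
6 → no match
7. '0' → no match — must end with '1'
8. '001' → no match
9. '012' → no match — must end with '1'
10. '1' → no match

none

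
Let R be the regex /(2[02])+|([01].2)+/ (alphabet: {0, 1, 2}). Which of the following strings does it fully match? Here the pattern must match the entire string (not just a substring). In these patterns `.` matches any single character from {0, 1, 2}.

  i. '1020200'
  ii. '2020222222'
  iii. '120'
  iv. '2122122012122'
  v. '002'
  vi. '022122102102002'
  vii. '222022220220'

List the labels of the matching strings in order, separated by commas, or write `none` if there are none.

ii, v, vi

i → no match
ii → match
iii → no match
iv → no match
v → match
vi → match
vii → no match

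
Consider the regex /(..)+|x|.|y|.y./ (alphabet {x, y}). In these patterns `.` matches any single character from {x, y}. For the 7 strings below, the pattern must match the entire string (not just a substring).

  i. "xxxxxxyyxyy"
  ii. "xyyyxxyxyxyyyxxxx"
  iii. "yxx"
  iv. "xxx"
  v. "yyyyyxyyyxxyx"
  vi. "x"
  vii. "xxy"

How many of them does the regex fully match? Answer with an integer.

1

i. "xxxxxxyyxyy" → no match
ii → no match
iii. "yxx" → no match
iv. "xxx" → no match
v → no match
vi. "x" → match
vii. "xxy" → no match
Total matched: 1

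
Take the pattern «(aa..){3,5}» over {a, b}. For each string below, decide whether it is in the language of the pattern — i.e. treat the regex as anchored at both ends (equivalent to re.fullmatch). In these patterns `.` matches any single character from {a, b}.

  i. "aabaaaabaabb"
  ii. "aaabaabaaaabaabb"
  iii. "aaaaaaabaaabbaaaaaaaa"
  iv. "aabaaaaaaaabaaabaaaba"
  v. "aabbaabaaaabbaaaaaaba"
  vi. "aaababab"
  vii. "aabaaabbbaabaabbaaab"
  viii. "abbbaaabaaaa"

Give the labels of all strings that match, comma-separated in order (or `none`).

i → match
ii → match
iii → no match
iv → no match
v → no match
vi → no match
vii → no match
viii → no match — must start with "aa"

i, ii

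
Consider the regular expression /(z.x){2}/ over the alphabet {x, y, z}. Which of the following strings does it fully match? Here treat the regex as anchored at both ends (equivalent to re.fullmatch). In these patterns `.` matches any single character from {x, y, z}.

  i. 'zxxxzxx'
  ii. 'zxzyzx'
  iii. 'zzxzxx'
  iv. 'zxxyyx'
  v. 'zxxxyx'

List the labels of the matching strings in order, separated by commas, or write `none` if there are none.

i → no match
ii → no match
iii → match
iv → no match
v → no match

iii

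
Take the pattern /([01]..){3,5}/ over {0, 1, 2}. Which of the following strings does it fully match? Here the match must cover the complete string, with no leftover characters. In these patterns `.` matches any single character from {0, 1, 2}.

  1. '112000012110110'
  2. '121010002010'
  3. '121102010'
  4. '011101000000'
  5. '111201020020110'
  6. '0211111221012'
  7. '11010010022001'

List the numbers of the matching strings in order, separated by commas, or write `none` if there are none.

1, 2, 3, 4

1 → match
2 → match
3 → match
4 → match
5 → no match
6 → no match
7 → no match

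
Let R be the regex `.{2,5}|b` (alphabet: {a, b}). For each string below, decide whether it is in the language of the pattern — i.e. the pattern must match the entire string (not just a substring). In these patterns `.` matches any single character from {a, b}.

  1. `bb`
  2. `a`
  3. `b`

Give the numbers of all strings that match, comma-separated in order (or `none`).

1, 3

1 → match
2 → no match
3 → match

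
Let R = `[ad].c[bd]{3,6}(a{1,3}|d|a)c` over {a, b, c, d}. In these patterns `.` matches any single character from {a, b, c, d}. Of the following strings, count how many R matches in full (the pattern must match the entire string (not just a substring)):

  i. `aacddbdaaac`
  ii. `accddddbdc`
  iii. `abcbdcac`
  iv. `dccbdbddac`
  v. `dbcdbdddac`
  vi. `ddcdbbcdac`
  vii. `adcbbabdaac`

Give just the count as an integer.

i → match
ii → match
iii → no match
iv → match
v → match
vi → no match
vii → no match
Total matched: 4

4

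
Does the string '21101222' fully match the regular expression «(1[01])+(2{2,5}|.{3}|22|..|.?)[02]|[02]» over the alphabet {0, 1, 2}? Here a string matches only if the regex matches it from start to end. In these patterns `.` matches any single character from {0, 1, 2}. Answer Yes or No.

No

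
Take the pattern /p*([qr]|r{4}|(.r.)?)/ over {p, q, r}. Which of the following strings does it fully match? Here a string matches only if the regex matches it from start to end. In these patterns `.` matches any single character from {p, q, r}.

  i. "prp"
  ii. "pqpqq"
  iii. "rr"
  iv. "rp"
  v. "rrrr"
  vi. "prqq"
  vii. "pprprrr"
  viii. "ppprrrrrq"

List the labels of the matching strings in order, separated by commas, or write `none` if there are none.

i. "prp" → match
ii. "pqpqq" → no match
iii. "rr" → no match
iv. "rp" → no match
v. "rrrr" → match
vi. "prqq" → no match
vii. "pprprrr" → no match
viii. "ppprrrrrq" → no match

i, v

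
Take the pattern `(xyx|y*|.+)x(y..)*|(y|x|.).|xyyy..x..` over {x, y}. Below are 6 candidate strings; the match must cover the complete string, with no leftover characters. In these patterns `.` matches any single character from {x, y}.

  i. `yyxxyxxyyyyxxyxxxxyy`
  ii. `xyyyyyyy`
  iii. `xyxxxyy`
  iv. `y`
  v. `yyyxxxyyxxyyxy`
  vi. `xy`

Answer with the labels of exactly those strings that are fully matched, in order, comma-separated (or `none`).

vi

i → no match
ii → no match
iii → no match
iv → no match
v → no match
vi → match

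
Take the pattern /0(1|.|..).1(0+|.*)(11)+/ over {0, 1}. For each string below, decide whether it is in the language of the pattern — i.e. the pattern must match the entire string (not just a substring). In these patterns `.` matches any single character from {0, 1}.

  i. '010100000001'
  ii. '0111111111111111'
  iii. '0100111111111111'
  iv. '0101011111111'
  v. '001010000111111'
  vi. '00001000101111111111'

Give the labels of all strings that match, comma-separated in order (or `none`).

i → no match — must end with '11'
ii → match
iii → match
iv → match
v → match
vi → match

ii, iii, iv, v, vi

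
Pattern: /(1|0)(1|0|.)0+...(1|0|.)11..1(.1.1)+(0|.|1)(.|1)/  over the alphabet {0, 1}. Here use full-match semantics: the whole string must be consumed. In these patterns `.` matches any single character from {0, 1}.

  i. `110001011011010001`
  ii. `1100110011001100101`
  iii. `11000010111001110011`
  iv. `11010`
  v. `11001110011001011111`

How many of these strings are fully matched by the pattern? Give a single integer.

0

i → no match
ii → no match
iii → no match
iv → no match
v → no match
Total matched: 0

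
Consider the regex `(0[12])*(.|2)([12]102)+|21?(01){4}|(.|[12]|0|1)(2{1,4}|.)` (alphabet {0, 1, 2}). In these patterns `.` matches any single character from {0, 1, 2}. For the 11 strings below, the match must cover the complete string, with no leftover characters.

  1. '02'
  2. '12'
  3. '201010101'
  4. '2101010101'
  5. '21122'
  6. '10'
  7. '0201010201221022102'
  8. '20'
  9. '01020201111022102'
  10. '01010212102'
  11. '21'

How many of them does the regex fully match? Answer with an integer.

1 → match
2 → match
3 → match
4 → match
5 → no match
6 → match
7 → match
8 → match
9 → match
10 → match
11 → match
Total matched: 10

10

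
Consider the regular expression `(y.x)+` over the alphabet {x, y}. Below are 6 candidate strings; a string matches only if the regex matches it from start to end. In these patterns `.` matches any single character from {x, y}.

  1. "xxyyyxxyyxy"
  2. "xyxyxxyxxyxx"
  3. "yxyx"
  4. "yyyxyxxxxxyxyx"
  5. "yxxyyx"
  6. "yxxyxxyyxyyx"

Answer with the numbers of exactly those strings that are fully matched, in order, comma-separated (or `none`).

1 → no match — must start with "y"
2 → no match — must start with "y"
3 → no match
4 → no match
5 → match
6 → match

5, 6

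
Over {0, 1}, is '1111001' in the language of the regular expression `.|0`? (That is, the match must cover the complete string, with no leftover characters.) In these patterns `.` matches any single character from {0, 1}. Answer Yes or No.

No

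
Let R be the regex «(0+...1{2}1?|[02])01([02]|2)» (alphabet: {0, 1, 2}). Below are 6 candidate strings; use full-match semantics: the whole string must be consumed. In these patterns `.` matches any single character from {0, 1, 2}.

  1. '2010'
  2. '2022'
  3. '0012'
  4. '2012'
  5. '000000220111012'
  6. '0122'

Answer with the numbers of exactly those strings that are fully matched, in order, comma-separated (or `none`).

1, 3, 4, 5

1 → match
2 → no match
3 → match
4 → match
5 → match
6 → no match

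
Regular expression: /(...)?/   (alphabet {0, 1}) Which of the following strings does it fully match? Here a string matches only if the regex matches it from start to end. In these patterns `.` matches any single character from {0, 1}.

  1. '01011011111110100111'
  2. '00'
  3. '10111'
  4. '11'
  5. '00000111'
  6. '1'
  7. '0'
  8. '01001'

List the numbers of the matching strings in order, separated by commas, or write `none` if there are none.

1 → no match
2 → no match
3 → no match
4 → no match
5 → no match
6 → no match
7 → no match
8 → no match

none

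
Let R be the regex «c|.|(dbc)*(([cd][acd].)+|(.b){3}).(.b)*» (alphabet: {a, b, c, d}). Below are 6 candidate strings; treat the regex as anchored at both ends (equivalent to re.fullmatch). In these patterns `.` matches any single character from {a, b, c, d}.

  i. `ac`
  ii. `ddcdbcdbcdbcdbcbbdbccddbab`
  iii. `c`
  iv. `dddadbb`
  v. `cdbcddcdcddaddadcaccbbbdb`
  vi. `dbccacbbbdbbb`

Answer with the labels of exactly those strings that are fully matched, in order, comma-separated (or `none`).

iii, v, vi

i → no match
ii → no match
iii → match
iv → no match
v → match
vi → match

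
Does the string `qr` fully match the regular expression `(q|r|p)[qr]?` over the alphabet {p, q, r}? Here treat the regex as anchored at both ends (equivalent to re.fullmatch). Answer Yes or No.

Yes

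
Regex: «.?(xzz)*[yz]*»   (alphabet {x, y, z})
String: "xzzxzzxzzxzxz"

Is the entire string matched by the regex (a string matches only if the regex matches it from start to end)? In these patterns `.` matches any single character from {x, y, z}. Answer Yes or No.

No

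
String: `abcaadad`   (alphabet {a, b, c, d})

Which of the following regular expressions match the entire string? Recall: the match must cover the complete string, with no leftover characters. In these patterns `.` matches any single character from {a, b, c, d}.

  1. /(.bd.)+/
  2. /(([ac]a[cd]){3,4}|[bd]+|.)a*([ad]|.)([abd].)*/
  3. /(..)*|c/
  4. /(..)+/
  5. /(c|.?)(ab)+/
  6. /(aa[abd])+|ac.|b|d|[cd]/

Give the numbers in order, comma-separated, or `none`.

3, 4

1 → no match
2 → no match
3 → match
4 → match
5 → no match — must end with `ab`
6 → no match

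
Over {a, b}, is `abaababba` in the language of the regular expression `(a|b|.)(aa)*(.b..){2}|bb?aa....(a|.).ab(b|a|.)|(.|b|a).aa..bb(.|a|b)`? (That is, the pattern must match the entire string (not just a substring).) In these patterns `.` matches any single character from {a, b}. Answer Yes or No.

Yes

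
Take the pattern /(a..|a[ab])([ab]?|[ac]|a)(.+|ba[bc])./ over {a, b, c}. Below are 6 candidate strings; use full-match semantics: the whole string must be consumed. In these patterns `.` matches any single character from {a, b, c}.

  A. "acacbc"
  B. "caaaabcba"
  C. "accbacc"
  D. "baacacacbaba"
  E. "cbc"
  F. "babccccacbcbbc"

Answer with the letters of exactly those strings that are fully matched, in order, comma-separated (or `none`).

A → match
B → no match — must start with "a"
C → match
D → no match — must start with "a"
E → no match — must start with "a"
F → no match — must start with "a"

A, C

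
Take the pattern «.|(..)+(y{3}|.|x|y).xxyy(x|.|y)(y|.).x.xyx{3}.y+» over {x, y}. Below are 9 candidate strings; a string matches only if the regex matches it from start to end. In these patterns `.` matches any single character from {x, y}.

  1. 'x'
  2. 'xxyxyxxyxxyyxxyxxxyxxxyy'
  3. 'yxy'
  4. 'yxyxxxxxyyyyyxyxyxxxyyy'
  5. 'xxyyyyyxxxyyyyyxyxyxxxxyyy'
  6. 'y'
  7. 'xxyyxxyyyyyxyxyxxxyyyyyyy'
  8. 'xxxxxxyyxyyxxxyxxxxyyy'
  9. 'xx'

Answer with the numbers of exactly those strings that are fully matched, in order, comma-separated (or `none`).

1, 2, 4, 5, 6, 7, 8

1 → match
2 → match
3 → no match
4 → match
5 → match
6 → match
7 → match
8 → match
9 → no match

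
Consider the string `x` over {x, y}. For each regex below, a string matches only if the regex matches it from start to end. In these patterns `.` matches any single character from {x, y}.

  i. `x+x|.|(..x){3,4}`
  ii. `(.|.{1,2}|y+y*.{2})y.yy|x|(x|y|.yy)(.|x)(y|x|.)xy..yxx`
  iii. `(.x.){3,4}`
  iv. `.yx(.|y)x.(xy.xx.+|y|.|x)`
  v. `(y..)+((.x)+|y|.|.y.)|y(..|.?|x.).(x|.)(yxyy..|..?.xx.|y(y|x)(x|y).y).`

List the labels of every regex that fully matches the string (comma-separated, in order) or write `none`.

i, ii

i → match
ii → match
iii → no match
iv → no match
v → no match — must start with `y`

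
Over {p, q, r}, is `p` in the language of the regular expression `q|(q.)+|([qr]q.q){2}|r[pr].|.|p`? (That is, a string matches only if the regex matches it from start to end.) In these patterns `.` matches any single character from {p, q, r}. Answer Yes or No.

Yes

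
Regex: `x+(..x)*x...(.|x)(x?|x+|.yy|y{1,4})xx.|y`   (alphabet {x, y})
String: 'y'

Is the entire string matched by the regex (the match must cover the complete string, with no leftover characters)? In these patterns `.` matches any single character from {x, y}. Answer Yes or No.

Yes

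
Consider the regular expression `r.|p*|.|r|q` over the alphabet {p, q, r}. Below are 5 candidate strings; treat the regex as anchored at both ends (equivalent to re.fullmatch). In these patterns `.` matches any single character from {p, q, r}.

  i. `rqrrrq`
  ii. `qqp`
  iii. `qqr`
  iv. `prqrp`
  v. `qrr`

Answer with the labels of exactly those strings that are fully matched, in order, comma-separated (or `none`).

none

i. `rqrrrq` → no match
ii. `qqp` → no match
iii. `qqr` → no match
iv. `prqrp` → no match
v. `qrr` → no match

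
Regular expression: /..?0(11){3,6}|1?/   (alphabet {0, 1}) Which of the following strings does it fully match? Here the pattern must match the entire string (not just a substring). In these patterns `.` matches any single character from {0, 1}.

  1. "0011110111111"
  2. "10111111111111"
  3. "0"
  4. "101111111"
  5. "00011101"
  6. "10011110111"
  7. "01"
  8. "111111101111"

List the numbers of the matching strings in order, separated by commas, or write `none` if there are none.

1 → no match
2 → match
3 → no match
4 → no match
5 → no match
6 → no match
7 → no match
8 → no match

2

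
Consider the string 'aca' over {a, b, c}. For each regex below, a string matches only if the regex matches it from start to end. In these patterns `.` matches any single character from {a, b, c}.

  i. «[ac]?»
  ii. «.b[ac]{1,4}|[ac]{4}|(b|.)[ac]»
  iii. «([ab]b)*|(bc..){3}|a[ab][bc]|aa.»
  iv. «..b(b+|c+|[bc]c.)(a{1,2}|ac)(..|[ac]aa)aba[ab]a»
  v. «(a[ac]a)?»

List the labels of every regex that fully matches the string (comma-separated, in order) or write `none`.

i → no match
ii → no match
iii → no match
iv → no match
v → match

v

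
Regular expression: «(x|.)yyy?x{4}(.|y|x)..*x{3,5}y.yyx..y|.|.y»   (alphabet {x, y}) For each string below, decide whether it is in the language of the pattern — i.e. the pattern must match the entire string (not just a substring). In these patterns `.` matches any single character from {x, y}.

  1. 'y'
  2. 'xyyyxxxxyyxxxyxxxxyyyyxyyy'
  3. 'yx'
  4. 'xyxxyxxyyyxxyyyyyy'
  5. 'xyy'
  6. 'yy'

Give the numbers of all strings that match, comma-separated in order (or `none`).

1, 2, 6

1 → match
2 → match
3 → no match
4 → no match
5 → no match
6 → match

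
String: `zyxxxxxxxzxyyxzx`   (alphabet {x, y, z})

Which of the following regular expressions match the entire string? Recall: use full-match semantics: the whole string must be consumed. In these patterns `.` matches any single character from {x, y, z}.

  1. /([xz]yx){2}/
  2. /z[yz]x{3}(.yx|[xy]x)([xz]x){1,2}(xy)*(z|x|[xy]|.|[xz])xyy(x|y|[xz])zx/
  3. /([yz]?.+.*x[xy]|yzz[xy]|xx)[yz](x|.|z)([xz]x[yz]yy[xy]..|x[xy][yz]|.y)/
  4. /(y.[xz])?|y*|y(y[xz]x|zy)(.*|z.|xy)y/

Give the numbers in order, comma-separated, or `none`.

1 → no match — must end with `yx`
2 → match
3 → no match
4 → no match

2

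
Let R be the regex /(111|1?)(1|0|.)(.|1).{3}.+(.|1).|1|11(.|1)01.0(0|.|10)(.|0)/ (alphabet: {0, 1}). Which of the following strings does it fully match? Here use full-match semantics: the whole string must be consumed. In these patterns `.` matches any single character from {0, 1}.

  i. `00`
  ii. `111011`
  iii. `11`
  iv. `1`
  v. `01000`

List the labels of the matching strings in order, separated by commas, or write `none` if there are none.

iv

i → no match
ii → no match
iii → no match
iv → match
v → no match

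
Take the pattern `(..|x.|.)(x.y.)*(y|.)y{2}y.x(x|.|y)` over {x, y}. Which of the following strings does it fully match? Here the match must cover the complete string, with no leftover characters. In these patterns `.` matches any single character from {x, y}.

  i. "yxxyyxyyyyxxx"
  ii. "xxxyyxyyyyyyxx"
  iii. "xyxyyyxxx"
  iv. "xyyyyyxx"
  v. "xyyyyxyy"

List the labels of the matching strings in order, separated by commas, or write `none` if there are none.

i, iii, iv

i → match
ii → no match
iii → match
iv → match
v → no match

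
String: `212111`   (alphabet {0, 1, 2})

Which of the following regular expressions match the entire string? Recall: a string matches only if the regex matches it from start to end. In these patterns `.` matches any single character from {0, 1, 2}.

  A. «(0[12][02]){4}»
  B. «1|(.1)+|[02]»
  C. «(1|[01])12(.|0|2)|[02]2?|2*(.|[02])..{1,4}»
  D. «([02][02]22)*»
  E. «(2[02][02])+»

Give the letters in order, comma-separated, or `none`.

A → no match — must start with `0`
B → match
C → match
D → no match
E → no match

B, C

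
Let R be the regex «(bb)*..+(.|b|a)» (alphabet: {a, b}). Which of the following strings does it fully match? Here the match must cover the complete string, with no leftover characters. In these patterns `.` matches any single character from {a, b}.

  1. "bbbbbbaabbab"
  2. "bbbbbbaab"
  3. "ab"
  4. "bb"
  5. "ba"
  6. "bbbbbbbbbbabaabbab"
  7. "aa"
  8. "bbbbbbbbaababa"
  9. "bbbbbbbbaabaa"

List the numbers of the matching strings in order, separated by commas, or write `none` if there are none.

1 → match
2 → match
3 → no match
4 → no match
5 → no match
6 → match
7 → no match
8 → match
9 → match

1, 2, 6, 8, 9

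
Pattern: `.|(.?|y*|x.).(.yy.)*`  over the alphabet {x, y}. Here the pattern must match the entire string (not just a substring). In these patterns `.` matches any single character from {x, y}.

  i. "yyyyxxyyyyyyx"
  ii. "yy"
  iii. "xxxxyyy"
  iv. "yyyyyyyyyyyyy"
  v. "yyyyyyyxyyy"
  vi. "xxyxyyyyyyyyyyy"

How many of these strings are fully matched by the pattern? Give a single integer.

i → match
ii. "yy" → match
iii. "xxxxyyy" → match
iv → match
v. "yyyyyyyxyyy" → match
vi → match
Total matched: 6

6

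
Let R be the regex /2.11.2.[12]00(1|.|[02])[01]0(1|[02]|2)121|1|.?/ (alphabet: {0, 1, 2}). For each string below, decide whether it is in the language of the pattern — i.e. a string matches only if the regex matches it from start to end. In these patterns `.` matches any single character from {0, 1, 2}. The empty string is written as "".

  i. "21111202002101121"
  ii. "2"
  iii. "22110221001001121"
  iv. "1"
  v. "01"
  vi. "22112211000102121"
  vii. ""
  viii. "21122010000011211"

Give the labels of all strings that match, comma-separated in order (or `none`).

i, ii, iii, iv, vi, vii

i → match
ii → match
iii → match
iv → match
v → no match
vi → match
vii → match
viii → no match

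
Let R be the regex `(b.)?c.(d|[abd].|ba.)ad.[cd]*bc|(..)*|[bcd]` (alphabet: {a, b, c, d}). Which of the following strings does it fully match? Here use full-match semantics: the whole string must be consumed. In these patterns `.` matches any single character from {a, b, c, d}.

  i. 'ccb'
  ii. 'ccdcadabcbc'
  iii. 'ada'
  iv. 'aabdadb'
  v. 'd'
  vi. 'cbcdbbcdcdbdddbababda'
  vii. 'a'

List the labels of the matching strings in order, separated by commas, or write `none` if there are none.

v

i → no match
ii → no match
iii → no match
iv → no match
v → match
vi → no match
vii → no match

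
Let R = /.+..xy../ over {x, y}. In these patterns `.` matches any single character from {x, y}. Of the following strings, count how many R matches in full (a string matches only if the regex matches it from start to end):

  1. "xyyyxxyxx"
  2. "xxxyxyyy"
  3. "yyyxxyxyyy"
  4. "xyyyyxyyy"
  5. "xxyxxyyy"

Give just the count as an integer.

5

1 → match
2 → match
3 → match
4 → match
5 → match
Total matched: 5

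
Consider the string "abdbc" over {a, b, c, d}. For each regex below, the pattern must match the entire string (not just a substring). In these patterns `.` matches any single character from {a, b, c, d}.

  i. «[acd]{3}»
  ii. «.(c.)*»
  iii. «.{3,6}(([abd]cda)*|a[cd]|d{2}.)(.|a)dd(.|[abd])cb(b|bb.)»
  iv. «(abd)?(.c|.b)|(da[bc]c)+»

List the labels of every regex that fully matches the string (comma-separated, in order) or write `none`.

iv

i → no match
ii → no match
iii → no match
iv → match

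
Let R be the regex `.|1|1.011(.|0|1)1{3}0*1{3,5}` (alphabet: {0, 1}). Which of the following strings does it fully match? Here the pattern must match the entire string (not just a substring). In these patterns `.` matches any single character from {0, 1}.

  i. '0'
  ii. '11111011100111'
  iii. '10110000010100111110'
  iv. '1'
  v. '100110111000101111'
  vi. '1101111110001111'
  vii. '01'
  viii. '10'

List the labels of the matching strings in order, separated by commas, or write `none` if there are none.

i → match
ii → no match
iii → no match
iv → match
v → no match
vi → match
vii → no match
viii → no match

i, iv, vi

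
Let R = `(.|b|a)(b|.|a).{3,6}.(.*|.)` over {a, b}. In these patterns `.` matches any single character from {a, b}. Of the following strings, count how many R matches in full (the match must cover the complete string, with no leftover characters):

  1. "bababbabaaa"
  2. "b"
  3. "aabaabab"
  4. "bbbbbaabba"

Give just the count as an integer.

1. "bababbabaaa" → match
2. "b" → no match
3. "aabaabab" → match
4. "bbbbbaabba" → match
Total matched: 3

3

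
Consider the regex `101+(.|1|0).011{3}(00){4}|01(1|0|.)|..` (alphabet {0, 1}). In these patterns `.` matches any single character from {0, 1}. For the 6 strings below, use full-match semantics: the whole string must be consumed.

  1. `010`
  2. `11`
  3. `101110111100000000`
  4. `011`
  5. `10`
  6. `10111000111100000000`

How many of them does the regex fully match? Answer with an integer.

1 → match
2 → match
3 → match
4 → match
5 → match
6 → match
Total matched: 6

6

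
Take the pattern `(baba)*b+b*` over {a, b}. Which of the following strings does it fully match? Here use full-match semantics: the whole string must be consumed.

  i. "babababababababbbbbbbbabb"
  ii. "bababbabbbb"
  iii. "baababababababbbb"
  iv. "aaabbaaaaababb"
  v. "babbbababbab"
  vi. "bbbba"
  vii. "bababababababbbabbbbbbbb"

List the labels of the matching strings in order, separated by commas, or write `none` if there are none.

none

i → no match
ii → no match
iii → no match
iv → no match
v → no match
vi → no match
vii → no match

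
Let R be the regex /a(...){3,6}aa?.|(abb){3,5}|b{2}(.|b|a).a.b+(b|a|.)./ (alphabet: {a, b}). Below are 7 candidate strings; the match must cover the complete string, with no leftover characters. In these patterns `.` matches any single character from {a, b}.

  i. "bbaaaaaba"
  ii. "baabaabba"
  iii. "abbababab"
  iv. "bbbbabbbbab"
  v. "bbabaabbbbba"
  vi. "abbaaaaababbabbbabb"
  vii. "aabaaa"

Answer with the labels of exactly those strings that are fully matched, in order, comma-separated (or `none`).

i → no match
ii → no match
iii → no match
iv → match
v → match
vi → no match
vii → no match

iv, v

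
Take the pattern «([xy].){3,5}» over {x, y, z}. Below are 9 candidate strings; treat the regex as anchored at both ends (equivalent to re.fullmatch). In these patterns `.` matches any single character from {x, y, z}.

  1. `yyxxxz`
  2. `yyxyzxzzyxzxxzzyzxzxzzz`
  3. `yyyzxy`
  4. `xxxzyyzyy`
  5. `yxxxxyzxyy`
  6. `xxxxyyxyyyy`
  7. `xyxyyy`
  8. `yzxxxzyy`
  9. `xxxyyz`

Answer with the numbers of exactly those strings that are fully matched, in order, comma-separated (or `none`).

1 → match
2 → no match
3 → match
4 → no match
5 → no match
6 → no match
7 → match
8 → match
9 → match

1, 3, 7, 8, 9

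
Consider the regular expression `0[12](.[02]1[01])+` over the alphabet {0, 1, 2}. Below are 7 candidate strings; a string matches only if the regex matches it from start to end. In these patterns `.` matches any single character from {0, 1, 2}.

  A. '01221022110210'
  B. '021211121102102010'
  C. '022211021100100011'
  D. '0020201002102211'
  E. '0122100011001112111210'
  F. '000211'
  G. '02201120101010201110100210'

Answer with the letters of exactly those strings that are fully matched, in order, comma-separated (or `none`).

A, B, C, E, G

A → match
B → match
C → match
D → no match
E → match
F → no match
G → match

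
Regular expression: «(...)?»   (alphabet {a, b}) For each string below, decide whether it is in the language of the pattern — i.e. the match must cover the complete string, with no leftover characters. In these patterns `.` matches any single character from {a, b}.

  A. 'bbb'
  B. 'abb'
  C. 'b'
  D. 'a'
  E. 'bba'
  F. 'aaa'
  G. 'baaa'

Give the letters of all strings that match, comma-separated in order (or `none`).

A → match
B → match
C → no match
D → no match
E → match
F → match
G → no match

A, B, E, F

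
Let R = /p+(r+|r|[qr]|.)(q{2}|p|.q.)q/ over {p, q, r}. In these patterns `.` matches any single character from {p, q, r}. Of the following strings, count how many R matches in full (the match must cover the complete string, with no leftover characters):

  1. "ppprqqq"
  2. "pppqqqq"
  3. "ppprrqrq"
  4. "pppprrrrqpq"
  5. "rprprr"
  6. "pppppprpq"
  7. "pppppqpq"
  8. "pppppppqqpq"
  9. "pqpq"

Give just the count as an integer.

1 → match
2 → match
3 → match
4 → match
5 → no match — must start with "p"
6 → match
7 → match
8 → match
9 → match
Total matched: 8

8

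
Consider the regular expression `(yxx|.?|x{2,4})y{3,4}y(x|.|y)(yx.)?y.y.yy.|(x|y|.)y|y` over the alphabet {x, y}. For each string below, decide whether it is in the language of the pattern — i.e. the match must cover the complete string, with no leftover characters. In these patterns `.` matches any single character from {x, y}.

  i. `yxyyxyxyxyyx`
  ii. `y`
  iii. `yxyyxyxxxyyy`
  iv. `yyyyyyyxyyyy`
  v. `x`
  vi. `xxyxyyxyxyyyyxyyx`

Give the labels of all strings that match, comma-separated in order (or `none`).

i. `yxyyxyxyxyyx` → no match
ii. `y` → match
iii. `yxyyxyxxxyyy` → no match
iv. `yyyyyyyxyyyy` → no match
v. `x` → no match
vi → no match

ii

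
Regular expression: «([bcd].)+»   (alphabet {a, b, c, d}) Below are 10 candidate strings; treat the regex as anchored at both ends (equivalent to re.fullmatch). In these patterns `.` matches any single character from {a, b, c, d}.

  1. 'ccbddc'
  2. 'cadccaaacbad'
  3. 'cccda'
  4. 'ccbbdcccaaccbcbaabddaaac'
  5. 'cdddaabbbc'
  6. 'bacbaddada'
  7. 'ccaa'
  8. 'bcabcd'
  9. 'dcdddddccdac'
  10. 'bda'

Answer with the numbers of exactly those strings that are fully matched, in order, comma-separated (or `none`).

1

1 → match
2 → no match
3 → no match
4 → no match
5 → no match
6 → no match
7 → no match
8 → no match
9 → no match
10 → no match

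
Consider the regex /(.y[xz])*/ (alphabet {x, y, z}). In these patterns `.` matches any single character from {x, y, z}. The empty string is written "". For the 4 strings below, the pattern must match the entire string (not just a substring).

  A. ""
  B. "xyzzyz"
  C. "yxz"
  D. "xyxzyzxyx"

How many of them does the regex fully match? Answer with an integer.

A. "" → match
B. "xyzzyz" → match
C. "yxz" → no match
D. "xyxzyzxyx" → match
Total matched: 3

3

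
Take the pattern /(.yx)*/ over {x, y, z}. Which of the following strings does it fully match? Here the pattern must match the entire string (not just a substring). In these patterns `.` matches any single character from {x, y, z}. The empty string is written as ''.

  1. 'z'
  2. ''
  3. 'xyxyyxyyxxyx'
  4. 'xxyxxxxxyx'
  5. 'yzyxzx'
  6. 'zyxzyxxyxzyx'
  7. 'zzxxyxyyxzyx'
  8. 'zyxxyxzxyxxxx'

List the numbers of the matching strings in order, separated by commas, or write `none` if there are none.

2, 3, 6

1. 'z' → no match
2. '' → match
3. 'xyxyyxyyxxyx' → match
4. 'xxyxxxxxyx' → no match
5. 'yzyxzx' → no match
6. 'zyxzyxxyxzyx' → match
7. 'zzxxyxyyxzyx' → no match
8 → no match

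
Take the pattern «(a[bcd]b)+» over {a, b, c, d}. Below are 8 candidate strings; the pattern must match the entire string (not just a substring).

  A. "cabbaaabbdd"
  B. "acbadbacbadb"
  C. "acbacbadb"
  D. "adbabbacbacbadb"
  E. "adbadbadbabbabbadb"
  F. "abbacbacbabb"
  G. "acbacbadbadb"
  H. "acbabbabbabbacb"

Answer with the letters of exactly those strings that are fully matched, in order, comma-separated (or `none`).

A → no match — must start with "a"
B → match
C → match
D → match
E → match
F → match
G → match
H → match

B, C, D, E, F, G, H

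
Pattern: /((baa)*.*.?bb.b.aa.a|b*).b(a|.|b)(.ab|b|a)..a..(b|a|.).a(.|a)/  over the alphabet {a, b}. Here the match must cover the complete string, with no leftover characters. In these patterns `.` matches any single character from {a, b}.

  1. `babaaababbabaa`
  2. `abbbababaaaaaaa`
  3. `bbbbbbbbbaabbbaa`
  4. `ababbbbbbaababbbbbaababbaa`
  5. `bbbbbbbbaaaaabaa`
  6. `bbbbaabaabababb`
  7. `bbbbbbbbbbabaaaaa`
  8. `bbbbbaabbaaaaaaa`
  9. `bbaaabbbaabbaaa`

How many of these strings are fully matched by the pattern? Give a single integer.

1 → match
2 → match
3 → match
4 → match
5 → match
6 → no match
7 → match
8 → match
9 → match
Total matched: 8

8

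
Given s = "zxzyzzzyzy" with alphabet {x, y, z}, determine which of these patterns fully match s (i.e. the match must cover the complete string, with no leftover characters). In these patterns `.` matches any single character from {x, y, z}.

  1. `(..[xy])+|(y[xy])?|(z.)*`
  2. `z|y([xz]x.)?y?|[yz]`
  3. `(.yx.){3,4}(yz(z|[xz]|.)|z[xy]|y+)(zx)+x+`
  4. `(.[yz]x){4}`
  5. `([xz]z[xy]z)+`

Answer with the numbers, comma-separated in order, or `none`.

1

1 → match
2 → no match
3 → no match — must end with "x"
4 → no match — must end with "x"
5 → no match — must end with "z"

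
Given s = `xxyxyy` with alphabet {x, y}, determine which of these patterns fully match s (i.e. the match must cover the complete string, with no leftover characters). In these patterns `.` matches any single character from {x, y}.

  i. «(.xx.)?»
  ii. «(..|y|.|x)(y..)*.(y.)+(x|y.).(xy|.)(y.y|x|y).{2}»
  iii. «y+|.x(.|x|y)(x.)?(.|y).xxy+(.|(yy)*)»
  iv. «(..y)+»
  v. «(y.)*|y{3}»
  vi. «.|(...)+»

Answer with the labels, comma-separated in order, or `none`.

i → no match
ii → no match
iii → no match
iv → match
v → no match
vi → match

iv, vi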